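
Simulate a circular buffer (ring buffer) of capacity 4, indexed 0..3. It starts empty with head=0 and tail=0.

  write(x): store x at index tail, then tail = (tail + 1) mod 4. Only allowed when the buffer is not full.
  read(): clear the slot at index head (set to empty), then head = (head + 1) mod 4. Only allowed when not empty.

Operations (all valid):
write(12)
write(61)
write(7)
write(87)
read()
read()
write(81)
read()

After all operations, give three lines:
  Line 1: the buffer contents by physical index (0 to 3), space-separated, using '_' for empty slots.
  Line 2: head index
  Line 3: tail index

Answer: 81 _ _ 87
3
1

Derivation:
write(12): buf=[12 _ _ _], head=0, tail=1, size=1
write(61): buf=[12 61 _ _], head=0, tail=2, size=2
write(7): buf=[12 61 7 _], head=0, tail=3, size=3
write(87): buf=[12 61 7 87], head=0, tail=0, size=4
read(): buf=[_ 61 7 87], head=1, tail=0, size=3
read(): buf=[_ _ 7 87], head=2, tail=0, size=2
write(81): buf=[81 _ 7 87], head=2, tail=1, size=3
read(): buf=[81 _ _ 87], head=3, tail=1, size=2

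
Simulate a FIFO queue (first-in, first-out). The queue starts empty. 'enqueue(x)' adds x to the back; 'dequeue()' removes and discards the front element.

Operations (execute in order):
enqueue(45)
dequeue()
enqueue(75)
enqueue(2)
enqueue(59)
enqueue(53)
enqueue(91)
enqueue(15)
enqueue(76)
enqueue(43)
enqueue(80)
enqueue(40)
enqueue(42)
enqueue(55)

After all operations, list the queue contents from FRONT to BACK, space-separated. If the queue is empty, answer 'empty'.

enqueue(45): [45]
dequeue(): []
enqueue(75): [75]
enqueue(2): [75, 2]
enqueue(59): [75, 2, 59]
enqueue(53): [75, 2, 59, 53]
enqueue(91): [75, 2, 59, 53, 91]
enqueue(15): [75, 2, 59, 53, 91, 15]
enqueue(76): [75, 2, 59, 53, 91, 15, 76]
enqueue(43): [75, 2, 59, 53, 91, 15, 76, 43]
enqueue(80): [75, 2, 59, 53, 91, 15, 76, 43, 80]
enqueue(40): [75, 2, 59, 53, 91, 15, 76, 43, 80, 40]
enqueue(42): [75, 2, 59, 53, 91, 15, 76, 43, 80, 40, 42]
enqueue(55): [75, 2, 59, 53, 91, 15, 76, 43, 80, 40, 42, 55]

Answer: 75 2 59 53 91 15 76 43 80 40 42 55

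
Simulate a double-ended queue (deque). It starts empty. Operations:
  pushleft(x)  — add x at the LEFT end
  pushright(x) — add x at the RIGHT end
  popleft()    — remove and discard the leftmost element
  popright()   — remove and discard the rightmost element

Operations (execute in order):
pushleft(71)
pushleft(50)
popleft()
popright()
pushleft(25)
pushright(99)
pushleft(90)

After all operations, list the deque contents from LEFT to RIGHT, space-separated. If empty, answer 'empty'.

Answer: 90 25 99

Derivation:
pushleft(71): [71]
pushleft(50): [50, 71]
popleft(): [71]
popright(): []
pushleft(25): [25]
pushright(99): [25, 99]
pushleft(90): [90, 25, 99]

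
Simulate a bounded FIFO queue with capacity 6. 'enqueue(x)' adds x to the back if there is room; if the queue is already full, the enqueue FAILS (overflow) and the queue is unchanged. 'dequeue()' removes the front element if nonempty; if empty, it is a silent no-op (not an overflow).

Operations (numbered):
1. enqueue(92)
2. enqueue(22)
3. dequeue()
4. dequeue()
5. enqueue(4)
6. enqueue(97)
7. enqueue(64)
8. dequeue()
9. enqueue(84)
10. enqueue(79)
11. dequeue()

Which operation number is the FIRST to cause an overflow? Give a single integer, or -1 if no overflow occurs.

Answer: -1

Derivation:
1. enqueue(92): size=1
2. enqueue(22): size=2
3. dequeue(): size=1
4. dequeue(): size=0
5. enqueue(4): size=1
6. enqueue(97): size=2
7. enqueue(64): size=3
8. dequeue(): size=2
9. enqueue(84): size=3
10. enqueue(79): size=4
11. dequeue(): size=3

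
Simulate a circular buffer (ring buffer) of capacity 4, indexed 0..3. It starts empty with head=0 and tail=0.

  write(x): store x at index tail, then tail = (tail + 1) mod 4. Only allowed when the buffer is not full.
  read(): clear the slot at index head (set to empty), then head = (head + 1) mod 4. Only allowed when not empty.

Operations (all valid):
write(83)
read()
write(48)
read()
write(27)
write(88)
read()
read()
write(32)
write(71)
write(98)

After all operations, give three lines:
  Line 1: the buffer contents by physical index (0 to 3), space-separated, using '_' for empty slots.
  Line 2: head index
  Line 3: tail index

Answer: 32 71 98 _
0
3

Derivation:
write(83): buf=[83 _ _ _], head=0, tail=1, size=1
read(): buf=[_ _ _ _], head=1, tail=1, size=0
write(48): buf=[_ 48 _ _], head=1, tail=2, size=1
read(): buf=[_ _ _ _], head=2, tail=2, size=0
write(27): buf=[_ _ 27 _], head=2, tail=3, size=1
write(88): buf=[_ _ 27 88], head=2, tail=0, size=2
read(): buf=[_ _ _ 88], head=3, tail=0, size=1
read(): buf=[_ _ _ _], head=0, tail=0, size=0
write(32): buf=[32 _ _ _], head=0, tail=1, size=1
write(71): buf=[32 71 _ _], head=0, tail=2, size=2
write(98): buf=[32 71 98 _], head=0, tail=3, size=3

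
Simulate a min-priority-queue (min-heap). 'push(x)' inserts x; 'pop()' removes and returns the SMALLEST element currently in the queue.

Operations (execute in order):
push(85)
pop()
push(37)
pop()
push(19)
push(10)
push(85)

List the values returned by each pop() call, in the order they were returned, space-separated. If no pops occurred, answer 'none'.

Answer: 85 37

Derivation:
push(85): heap contents = [85]
pop() → 85: heap contents = []
push(37): heap contents = [37]
pop() → 37: heap contents = []
push(19): heap contents = [19]
push(10): heap contents = [10, 19]
push(85): heap contents = [10, 19, 85]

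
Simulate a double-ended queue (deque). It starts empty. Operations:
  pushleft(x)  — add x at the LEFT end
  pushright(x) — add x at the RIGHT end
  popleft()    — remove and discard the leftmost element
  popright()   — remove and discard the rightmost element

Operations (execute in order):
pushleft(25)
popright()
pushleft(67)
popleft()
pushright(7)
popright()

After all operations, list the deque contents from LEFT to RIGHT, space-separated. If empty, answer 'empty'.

pushleft(25): [25]
popright(): []
pushleft(67): [67]
popleft(): []
pushright(7): [7]
popright(): []

Answer: empty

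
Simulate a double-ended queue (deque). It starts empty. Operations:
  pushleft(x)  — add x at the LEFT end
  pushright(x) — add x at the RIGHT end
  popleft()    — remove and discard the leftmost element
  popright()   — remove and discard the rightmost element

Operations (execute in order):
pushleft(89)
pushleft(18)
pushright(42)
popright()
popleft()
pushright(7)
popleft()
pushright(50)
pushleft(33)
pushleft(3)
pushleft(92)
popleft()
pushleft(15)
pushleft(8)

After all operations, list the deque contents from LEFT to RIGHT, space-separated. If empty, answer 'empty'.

pushleft(89): [89]
pushleft(18): [18, 89]
pushright(42): [18, 89, 42]
popright(): [18, 89]
popleft(): [89]
pushright(7): [89, 7]
popleft(): [7]
pushright(50): [7, 50]
pushleft(33): [33, 7, 50]
pushleft(3): [3, 33, 7, 50]
pushleft(92): [92, 3, 33, 7, 50]
popleft(): [3, 33, 7, 50]
pushleft(15): [15, 3, 33, 7, 50]
pushleft(8): [8, 15, 3, 33, 7, 50]

Answer: 8 15 3 33 7 50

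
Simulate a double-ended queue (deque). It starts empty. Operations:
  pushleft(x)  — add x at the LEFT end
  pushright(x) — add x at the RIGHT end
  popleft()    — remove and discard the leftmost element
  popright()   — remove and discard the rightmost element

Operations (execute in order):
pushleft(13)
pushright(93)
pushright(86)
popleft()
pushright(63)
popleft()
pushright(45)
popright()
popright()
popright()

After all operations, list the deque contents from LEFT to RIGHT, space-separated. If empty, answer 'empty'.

Answer: empty

Derivation:
pushleft(13): [13]
pushright(93): [13, 93]
pushright(86): [13, 93, 86]
popleft(): [93, 86]
pushright(63): [93, 86, 63]
popleft(): [86, 63]
pushright(45): [86, 63, 45]
popright(): [86, 63]
popright(): [86]
popright(): []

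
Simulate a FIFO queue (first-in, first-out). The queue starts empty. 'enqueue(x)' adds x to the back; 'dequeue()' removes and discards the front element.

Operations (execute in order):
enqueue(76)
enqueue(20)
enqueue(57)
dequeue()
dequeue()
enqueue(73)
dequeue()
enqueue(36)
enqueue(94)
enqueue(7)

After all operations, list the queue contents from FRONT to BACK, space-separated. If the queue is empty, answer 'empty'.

enqueue(76): [76]
enqueue(20): [76, 20]
enqueue(57): [76, 20, 57]
dequeue(): [20, 57]
dequeue(): [57]
enqueue(73): [57, 73]
dequeue(): [73]
enqueue(36): [73, 36]
enqueue(94): [73, 36, 94]
enqueue(7): [73, 36, 94, 7]

Answer: 73 36 94 7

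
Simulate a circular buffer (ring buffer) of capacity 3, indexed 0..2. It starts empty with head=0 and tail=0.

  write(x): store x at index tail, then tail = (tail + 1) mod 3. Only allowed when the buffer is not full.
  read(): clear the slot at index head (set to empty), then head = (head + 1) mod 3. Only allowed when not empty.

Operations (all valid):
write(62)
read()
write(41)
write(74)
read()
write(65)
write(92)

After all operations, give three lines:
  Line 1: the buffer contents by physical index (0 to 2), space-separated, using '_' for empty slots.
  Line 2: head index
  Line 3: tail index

Answer: 65 92 74
2
2

Derivation:
write(62): buf=[62 _ _], head=0, tail=1, size=1
read(): buf=[_ _ _], head=1, tail=1, size=0
write(41): buf=[_ 41 _], head=1, tail=2, size=1
write(74): buf=[_ 41 74], head=1, tail=0, size=2
read(): buf=[_ _ 74], head=2, tail=0, size=1
write(65): buf=[65 _ 74], head=2, tail=1, size=2
write(92): buf=[65 92 74], head=2, tail=2, size=3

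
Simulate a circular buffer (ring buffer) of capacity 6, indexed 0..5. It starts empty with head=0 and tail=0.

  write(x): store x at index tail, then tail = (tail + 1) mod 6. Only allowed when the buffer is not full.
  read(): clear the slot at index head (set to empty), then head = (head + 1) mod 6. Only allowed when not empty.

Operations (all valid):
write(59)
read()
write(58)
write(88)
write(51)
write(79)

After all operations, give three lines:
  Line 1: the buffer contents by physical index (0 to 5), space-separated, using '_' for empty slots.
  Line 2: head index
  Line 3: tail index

Answer: _ 58 88 51 79 _
1
5

Derivation:
write(59): buf=[59 _ _ _ _ _], head=0, tail=1, size=1
read(): buf=[_ _ _ _ _ _], head=1, tail=1, size=0
write(58): buf=[_ 58 _ _ _ _], head=1, tail=2, size=1
write(88): buf=[_ 58 88 _ _ _], head=1, tail=3, size=2
write(51): buf=[_ 58 88 51 _ _], head=1, tail=4, size=3
write(79): buf=[_ 58 88 51 79 _], head=1, tail=5, size=4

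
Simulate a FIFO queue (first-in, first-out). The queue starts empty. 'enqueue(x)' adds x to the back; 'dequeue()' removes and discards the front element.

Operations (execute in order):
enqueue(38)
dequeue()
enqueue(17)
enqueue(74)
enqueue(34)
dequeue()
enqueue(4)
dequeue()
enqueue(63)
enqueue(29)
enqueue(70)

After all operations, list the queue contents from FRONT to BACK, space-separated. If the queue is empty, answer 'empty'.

Answer: 34 4 63 29 70

Derivation:
enqueue(38): [38]
dequeue(): []
enqueue(17): [17]
enqueue(74): [17, 74]
enqueue(34): [17, 74, 34]
dequeue(): [74, 34]
enqueue(4): [74, 34, 4]
dequeue(): [34, 4]
enqueue(63): [34, 4, 63]
enqueue(29): [34, 4, 63, 29]
enqueue(70): [34, 4, 63, 29, 70]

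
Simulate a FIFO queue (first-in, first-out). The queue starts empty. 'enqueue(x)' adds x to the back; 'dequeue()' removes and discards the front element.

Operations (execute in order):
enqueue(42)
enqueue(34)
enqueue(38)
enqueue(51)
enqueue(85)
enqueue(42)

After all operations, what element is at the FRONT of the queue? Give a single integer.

Answer: 42

Derivation:
enqueue(42): queue = [42]
enqueue(34): queue = [42, 34]
enqueue(38): queue = [42, 34, 38]
enqueue(51): queue = [42, 34, 38, 51]
enqueue(85): queue = [42, 34, 38, 51, 85]
enqueue(42): queue = [42, 34, 38, 51, 85, 42]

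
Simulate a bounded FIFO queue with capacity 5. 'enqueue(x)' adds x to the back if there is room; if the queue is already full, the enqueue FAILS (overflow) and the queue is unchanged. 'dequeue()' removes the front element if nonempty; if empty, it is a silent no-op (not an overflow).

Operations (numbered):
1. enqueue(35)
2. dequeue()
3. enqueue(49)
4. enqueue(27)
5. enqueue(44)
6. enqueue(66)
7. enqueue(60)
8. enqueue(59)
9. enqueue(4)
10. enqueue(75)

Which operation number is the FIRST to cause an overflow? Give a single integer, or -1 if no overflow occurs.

Answer: 8

Derivation:
1. enqueue(35): size=1
2. dequeue(): size=0
3. enqueue(49): size=1
4. enqueue(27): size=2
5. enqueue(44): size=3
6. enqueue(66): size=4
7. enqueue(60): size=5
8. enqueue(59): size=5=cap → OVERFLOW (fail)
9. enqueue(4): size=5=cap → OVERFLOW (fail)
10. enqueue(75): size=5=cap → OVERFLOW (fail)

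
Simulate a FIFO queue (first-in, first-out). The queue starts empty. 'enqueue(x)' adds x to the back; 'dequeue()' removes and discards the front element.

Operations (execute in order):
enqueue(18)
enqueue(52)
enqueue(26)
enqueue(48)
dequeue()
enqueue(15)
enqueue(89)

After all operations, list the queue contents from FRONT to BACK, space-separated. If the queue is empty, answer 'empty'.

Answer: 52 26 48 15 89

Derivation:
enqueue(18): [18]
enqueue(52): [18, 52]
enqueue(26): [18, 52, 26]
enqueue(48): [18, 52, 26, 48]
dequeue(): [52, 26, 48]
enqueue(15): [52, 26, 48, 15]
enqueue(89): [52, 26, 48, 15, 89]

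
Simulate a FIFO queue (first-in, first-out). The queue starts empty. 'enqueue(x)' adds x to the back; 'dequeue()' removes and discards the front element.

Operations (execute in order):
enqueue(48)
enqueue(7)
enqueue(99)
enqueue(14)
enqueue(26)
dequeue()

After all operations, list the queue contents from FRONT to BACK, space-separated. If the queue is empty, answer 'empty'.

Answer: 7 99 14 26

Derivation:
enqueue(48): [48]
enqueue(7): [48, 7]
enqueue(99): [48, 7, 99]
enqueue(14): [48, 7, 99, 14]
enqueue(26): [48, 7, 99, 14, 26]
dequeue(): [7, 99, 14, 26]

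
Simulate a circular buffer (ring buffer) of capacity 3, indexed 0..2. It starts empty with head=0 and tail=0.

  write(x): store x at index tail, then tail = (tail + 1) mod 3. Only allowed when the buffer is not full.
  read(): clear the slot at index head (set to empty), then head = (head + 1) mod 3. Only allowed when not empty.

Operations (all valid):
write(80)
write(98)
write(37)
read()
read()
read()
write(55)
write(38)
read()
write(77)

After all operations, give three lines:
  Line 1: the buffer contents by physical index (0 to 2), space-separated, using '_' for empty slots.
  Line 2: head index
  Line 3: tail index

Answer: _ 38 77
1
0

Derivation:
write(80): buf=[80 _ _], head=0, tail=1, size=1
write(98): buf=[80 98 _], head=0, tail=2, size=2
write(37): buf=[80 98 37], head=0, tail=0, size=3
read(): buf=[_ 98 37], head=1, tail=0, size=2
read(): buf=[_ _ 37], head=2, tail=0, size=1
read(): buf=[_ _ _], head=0, tail=0, size=0
write(55): buf=[55 _ _], head=0, tail=1, size=1
write(38): buf=[55 38 _], head=0, tail=2, size=2
read(): buf=[_ 38 _], head=1, tail=2, size=1
write(77): buf=[_ 38 77], head=1, tail=0, size=2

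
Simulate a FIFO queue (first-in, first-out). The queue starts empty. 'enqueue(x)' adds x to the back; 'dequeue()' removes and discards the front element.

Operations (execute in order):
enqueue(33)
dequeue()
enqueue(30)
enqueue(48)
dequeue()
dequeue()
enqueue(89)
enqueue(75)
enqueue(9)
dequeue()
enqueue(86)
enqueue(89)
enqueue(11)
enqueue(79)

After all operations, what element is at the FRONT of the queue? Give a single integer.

Answer: 75

Derivation:
enqueue(33): queue = [33]
dequeue(): queue = []
enqueue(30): queue = [30]
enqueue(48): queue = [30, 48]
dequeue(): queue = [48]
dequeue(): queue = []
enqueue(89): queue = [89]
enqueue(75): queue = [89, 75]
enqueue(9): queue = [89, 75, 9]
dequeue(): queue = [75, 9]
enqueue(86): queue = [75, 9, 86]
enqueue(89): queue = [75, 9, 86, 89]
enqueue(11): queue = [75, 9, 86, 89, 11]
enqueue(79): queue = [75, 9, 86, 89, 11, 79]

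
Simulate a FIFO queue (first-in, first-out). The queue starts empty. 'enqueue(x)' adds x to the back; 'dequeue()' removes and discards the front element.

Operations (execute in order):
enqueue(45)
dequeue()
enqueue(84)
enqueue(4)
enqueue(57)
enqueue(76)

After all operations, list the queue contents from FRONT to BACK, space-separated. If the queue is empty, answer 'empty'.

enqueue(45): [45]
dequeue(): []
enqueue(84): [84]
enqueue(4): [84, 4]
enqueue(57): [84, 4, 57]
enqueue(76): [84, 4, 57, 76]

Answer: 84 4 57 76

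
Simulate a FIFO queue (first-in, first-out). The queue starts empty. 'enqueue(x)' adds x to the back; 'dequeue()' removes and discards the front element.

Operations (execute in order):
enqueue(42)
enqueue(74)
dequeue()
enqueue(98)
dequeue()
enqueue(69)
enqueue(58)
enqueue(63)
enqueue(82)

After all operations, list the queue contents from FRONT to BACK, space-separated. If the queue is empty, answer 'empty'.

enqueue(42): [42]
enqueue(74): [42, 74]
dequeue(): [74]
enqueue(98): [74, 98]
dequeue(): [98]
enqueue(69): [98, 69]
enqueue(58): [98, 69, 58]
enqueue(63): [98, 69, 58, 63]
enqueue(82): [98, 69, 58, 63, 82]

Answer: 98 69 58 63 82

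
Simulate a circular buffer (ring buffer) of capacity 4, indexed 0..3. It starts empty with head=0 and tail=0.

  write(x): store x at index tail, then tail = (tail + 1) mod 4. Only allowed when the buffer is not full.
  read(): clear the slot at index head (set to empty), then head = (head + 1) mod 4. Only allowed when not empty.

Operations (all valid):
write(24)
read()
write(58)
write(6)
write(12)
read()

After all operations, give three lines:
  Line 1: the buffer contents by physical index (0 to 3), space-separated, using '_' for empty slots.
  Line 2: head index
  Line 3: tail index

Answer: _ _ 6 12
2
0

Derivation:
write(24): buf=[24 _ _ _], head=0, tail=1, size=1
read(): buf=[_ _ _ _], head=1, tail=1, size=0
write(58): buf=[_ 58 _ _], head=1, tail=2, size=1
write(6): buf=[_ 58 6 _], head=1, tail=3, size=2
write(12): buf=[_ 58 6 12], head=1, tail=0, size=3
read(): buf=[_ _ 6 12], head=2, tail=0, size=2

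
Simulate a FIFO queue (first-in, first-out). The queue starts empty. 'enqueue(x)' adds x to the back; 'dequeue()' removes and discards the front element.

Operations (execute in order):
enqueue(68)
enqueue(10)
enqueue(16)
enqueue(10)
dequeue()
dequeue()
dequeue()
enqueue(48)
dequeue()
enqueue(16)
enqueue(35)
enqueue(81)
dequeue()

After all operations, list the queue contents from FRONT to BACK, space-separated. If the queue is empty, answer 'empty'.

enqueue(68): [68]
enqueue(10): [68, 10]
enqueue(16): [68, 10, 16]
enqueue(10): [68, 10, 16, 10]
dequeue(): [10, 16, 10]
dequeue(): [16, 10]
dequeue(): [10]
enqueue(48): [10, 48]
dequeue(): [48]
enqueue(16): [48, 16]
enqueue(35): [48, 16, 35]
enqueue(81): [48, 16, 35, 81]
dequeue(): [16, 35, 81]

Answer: 16 35 81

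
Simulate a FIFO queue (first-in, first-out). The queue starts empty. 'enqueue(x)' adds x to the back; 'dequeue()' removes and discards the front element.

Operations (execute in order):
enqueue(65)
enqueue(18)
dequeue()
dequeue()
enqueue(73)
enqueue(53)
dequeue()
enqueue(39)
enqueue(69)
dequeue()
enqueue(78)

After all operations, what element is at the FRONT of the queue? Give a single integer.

Answer: 39

Derivation:
enqueue(65): queue = [65]
enqueue(18): queue = [65, 18]
dequeue(): queue = [18]
dequeue(): queue = []
enqueue(73): queue = [73]
enqueue(53): queue = [73, 53]
dequeue(): queue = [53]
enqueue(39): queue = [53, 39]
enqueue(69): queue = [53, 39, 69]
dequeue(): queue = [39, 69]
enqueue(78): queue = [39, 69, 78]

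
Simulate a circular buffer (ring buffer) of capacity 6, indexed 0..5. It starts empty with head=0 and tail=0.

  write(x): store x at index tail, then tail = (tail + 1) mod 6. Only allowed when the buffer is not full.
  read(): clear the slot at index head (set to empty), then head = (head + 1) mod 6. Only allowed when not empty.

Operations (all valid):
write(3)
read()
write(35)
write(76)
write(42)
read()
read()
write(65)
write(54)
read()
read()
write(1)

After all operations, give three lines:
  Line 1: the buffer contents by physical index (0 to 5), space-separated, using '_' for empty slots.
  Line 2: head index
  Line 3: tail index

write(3): buf=[3 _ _ _ _ _], head=0, tail=1, size=1
read(): buf=[_ _ _ _ _ _], head=1, tail=1, size=0
write(35): buf=[_ 35 _ _ _ _], head=1, tail=2, size=1
write(76): buf=[_ 35 76 _ _ _], head=1, tail=3, size=2
write(42): buf=[_ 35 76 42 _ _], head=1, tail=4, size=3
read(): buf=[_ _ 76 42 _ _], head=2, tail=4, size=2
read(): buf=[_ _ _ 42 _ _], head=3, tail=4, size=1
write(65): buf=[_ _ _ 42 65 _], head=3, tail=5, size=2
write(54): buf=[_ _ _ 42 65 54], head=3, tail=0, size=3
read(): buf=[_ _ _ _ 65 54], head=4, tail=0, size=2
read(): buf=[_ _ _ _ _ 54], head=5, tail=0, size=1
write(1): buf=[1 _ _ _ _ 54], head=5, tail=1, size=2

Answer: 1 _ _ _ _ 54
5
1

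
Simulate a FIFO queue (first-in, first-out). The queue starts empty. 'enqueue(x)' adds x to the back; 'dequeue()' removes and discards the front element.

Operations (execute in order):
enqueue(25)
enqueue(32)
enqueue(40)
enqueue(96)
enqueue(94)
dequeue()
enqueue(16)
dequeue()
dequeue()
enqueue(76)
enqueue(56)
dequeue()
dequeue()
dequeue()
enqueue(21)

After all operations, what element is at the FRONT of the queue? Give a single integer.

enqueue(25): queue = [25]
enqueue(32): queue = [25, 32]
enqueue(40): queue = [25, 32, 40]
enqueue(96): queue = [25, 32, 40, 96]
enqueue(94): queue = [25, 32, 40, 96, 94]
dequeue(): queue = [32, 40, 96, 94]
enqueue(16): queue = [32, 40, 96, 94, 16]
dequeue(): queue = [40, 96, 94, 16]
dequeue(): queue = [96, 94, 16]
enqueue(76): queue = [96, 94, 16, 76]
enqueue(56): queue = [96, 94, 16, 76, 56]
dequeue(): queue = [94, 16, 76, 56]
dequeue(): queue = [16, 76, 56]
dequeue(): queue = [76, 56]
enqueue(21): queue = [76, 56, 21]

Answer: 76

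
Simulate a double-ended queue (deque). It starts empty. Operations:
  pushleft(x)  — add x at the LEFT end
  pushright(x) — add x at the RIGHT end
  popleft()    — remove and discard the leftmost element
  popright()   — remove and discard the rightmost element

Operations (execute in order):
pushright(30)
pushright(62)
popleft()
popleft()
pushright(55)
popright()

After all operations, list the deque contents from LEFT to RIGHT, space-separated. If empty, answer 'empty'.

Answer: empty

Derivation:
pushright(30): [30]
pushright(62): [30, 62]
popleft(): [62]
popleft(): []
pushright(55): [55]
popright(): []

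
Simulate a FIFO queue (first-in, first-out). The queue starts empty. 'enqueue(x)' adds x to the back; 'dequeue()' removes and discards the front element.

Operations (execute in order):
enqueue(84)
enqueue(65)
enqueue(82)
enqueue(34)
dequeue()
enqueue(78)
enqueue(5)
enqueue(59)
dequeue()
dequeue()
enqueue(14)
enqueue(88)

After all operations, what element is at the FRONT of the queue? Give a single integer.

enqueue(84): queue = [84]
enqueue(65): queue = [84, 65]
enqueue(82): queue = [84, 65, 82]
enqueue(34): queue = [84, 65, 82, 34]
dequeue(): queue = [65, 82, 34]
enqueue(78): queue = [65, 82, 34, 78]
enqueue(5): queue = [65, 82, 34, 78, 5]
enqueue(59): queue = [65, 82, 34, 78, 5, 59]
dequeue(): queue = [82, 34, 78, 5, 59]
dequeue(): queue = [34, 78, 5, 59]
enqueue(14): queue = [34, 78, 5, 59, 14]
enqueue(88): queue = [34, 78, 5, 59, 14, 88]

Answer: 34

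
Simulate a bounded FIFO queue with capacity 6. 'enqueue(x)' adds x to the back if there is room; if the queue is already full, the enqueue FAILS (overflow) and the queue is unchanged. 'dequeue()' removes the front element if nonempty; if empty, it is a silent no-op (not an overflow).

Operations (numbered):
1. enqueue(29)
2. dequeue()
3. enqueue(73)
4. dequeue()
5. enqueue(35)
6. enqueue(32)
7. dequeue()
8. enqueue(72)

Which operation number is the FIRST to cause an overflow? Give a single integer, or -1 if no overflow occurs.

1. enqueue(29): size=1
2. dequeue(): size=0
3. enqueue(73): size=1
4. dequeue(): size=0
5. enqueue(35): size=1
6. enqueue(32): size=2
7. dequeue(): size=1
8. enqueue(72): size=2

Answer: -1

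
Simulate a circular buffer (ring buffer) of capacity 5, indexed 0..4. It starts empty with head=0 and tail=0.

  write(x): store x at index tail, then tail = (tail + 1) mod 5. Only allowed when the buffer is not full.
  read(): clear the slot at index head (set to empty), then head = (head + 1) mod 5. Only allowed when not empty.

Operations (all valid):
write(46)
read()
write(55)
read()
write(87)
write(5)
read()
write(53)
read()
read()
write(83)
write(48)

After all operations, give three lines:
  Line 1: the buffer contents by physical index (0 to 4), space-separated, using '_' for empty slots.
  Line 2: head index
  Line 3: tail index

Answer: 83 48 _ _ _
0
2

Derivation:
write(46): buf=[46 _ _ _ _], head=0, tail=1, size=1
read(): buf=[_ _ _ _ _], head=1, tail=1, size=0
write(55): buf=[_ 55 _ _ _], head=1, tail=2, size=1
read(): buf=[_ _ _ _ _], head=2, tail=2, size=0
write(87): buf=[_ _ 87 _ _], head=2, tail=3, size=1
write(5): buf=[_ _ 87 5 _], head=2, tail=4, size=2
read(): buf=[_ _ _ 5 _], head=3, tail=4, size=1
write(53): buf=[_ _ _ 5 53], head=3, tail=0, size=2
read(): buf=[_ _ _ _ 53], head=4, tail=0, size=1
read(): buf=[_ _ _ _ _], head=0, tail=0, size=0
write(83): buf=[83 _ _ _ _], head=0, tail=1, size=1
write(48): buf=[83 48 _ _ _], head=0, tail=2, size=2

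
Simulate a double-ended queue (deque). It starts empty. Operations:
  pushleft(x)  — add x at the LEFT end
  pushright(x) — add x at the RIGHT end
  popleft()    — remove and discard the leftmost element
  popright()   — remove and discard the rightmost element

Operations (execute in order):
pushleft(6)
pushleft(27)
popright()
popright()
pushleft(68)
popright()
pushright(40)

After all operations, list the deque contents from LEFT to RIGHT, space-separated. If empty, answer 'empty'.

pushleft(6): [6]
pushleft(27): [27, 6]
popright(): [27]
popright(): []
pushleft(68): [68]
popright(): []
pushright(40): [40]

Answer: 40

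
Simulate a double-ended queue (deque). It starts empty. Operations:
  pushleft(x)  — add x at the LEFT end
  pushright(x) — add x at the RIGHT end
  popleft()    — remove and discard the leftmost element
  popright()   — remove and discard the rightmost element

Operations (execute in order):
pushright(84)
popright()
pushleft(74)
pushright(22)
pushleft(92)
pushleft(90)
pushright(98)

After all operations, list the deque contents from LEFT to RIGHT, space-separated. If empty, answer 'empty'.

pushright(84): [84]
popright(): []
pushleft(74): [74]
pushright(22): [74, 22]
pushleft(92): [92, 74, 22]
pushleft(90): [90, 92, 74, 22]
pushright(98): [90, 92, 74, 22, 98]

Answer: 90 92 74 22 98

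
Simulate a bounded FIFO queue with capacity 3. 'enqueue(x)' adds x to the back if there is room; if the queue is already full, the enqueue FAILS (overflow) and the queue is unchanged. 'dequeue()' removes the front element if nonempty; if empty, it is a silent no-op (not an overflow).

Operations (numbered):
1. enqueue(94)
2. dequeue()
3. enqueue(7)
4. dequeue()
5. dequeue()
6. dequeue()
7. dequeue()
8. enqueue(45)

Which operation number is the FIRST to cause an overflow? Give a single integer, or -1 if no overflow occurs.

1. enqueue(94): size=1
2. dequeue(): size=0
3. enqueue(7): size=1
4. dequeue(): size=0
5. dequeue(): empty, no-op, size=0
6. dequeue(): empty, no-op, size=0
7. dequeue(): empty, no-op, size=0
8. enqueue(45): size=1

Answer: -1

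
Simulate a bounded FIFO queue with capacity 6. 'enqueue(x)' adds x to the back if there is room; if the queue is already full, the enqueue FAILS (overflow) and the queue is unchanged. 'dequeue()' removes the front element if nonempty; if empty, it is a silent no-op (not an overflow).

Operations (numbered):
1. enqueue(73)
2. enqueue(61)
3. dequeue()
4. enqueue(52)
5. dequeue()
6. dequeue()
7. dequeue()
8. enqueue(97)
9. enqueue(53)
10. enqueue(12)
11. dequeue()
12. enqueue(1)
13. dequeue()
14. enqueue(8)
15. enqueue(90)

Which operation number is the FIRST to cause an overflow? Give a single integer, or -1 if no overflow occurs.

Answer: -1

Derivation:
1. enqueue(73): size=1
2. enqueue(61): size=2
3. dequeue(): size=1
4. enqueue(52): size=2
5. dequeue(): size=1
6. dequeue(): size=0
7. dequeue(): empty, no-op, size=0
8. enqueue(97): size=1
9. enqueue(53): size=2
10. enqueue(12): size=3
11. dequeue(): size=2
12. enqueue(1): size=3
13. dequeue(): size=2
14. enqueue(8): size=3
15. enqueue(90): size=4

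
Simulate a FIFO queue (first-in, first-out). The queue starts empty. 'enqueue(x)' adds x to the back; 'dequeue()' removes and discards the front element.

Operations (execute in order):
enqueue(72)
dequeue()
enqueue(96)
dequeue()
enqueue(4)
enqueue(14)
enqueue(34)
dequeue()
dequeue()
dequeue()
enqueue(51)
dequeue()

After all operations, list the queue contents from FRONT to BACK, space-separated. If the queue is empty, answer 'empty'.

Answer: empty

Derivation:
enqueue(72): [72]
dequeue(): []
enqueue(96): [96]
dequeue(): []
enqueue(4): [4]
enqueue(14): [4, 14]
enqueue(34): [4, 14, 34]
dequeue(): [14, 34]
dequeue(): [34]
dequeue(): []
enqueue(51): [51]
dequeue(): []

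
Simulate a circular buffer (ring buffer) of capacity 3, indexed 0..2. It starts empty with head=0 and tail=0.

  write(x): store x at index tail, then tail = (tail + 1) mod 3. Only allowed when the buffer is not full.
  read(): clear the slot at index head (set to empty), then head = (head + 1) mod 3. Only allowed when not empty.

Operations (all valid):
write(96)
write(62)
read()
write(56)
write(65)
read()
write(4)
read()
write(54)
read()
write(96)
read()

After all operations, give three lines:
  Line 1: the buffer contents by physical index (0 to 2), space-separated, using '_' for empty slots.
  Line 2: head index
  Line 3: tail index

write(96): buf=[96 _ _], head=0, tail=1, size=1
write(62): buf=[96 62 _], head=0, tail=2, size=2
read(): buf=[_ 62 _], head=1, tail=2, size=1
write(56): buf=[_ 62 56], head=1, tail=0, size=2
write(65): buf=[65 62 56], head=1, tail=1, size=3
read(): buf=[65 _ 56], head=2, tail=1, size=2
write(4): buf=[65 4 56], head=2, tail=2, size=3
read(): buf=[65 4 _], head=0, tail=2, size=2
write(54): buf=[65 4 54], head=0, tail=0, size=3
read(): buf=[_ 4 54], head=1, tail=0, size=2
write(96): buf=[96 4 54], head=1, tail=1, size=3
read(): buf=[96 _ 54], head=2, tail=1, size=2

Answer: 96 _ 54
2
1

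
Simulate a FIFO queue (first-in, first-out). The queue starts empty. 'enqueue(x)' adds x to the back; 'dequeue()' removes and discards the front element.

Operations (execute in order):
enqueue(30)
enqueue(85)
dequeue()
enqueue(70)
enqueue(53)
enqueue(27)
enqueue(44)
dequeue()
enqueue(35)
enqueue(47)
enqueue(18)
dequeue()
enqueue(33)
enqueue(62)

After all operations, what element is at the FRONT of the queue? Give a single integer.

enqueue(30): queue = [30]
enqueue(85): queue = [30, 85]
dequeue(): queue = [85]
enqueue(70): queue = [85, 70]
enqueue(53): queue = [85, 70, 53]
enqueue(27): queue = [85, 70, 53, 27]
enqueue(44): queue = [85, 70, 53, 27, 44]
dequeue(): queue = [70, 53, 27, 44]
enqueue(35): queue = [70, 53, 27, 44, 35]
enqueue(47): queue = [70, 53, 27, 44, 35, 47]
enqueue(18): queue = [70, 53, 27, 44, 35, 47, 18]
dequeue(): queue = [53, 27, 44, 35, 47, 18]
enqueue(33): queue = [53, 27, 44, 35, 47, 18, 33]
enqueue(62): queue = [53, 27, 44, 35, 47, 18, 33, 62]

Answer: 53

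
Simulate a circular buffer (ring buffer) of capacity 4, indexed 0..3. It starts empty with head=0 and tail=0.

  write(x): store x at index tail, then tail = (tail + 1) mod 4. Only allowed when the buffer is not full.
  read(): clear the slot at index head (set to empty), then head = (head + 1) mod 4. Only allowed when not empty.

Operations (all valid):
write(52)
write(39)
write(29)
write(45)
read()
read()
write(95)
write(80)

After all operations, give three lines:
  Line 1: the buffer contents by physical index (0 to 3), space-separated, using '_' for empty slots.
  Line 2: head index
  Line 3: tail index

write(52): buf=[52 _ _ _], head=0, tail=1, size=1
write(39): buf=[52 39 _ _], head=0, tail=2, size=2
write(29): buf=[52 39 29 _], head=0, tail=3, size=3
write(45): buf=[52 39 29 45], head=0, tail=0, size=4
read(): buf=[_ 39 29 45], head=1, tail=0, size=3
read(): buf=[_ _ 29 45], head=2, tail=0, size=2
write(95): buf=[95 _ 29 45], head=2, tail=1, size=3
write(80): buf=[95 80 29 45], head=2, tail=2, size=4

Answer: 95 80 29 45
2
2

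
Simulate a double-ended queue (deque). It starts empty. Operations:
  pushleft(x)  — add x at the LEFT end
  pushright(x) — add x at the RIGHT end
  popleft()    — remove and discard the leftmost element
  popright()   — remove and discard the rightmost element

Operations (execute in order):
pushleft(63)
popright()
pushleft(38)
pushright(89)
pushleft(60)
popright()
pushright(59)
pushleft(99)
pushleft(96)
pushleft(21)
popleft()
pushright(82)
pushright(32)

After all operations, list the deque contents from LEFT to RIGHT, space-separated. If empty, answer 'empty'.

pushleft(63): [63]
popright(): []
pushleft(38): [38]
pushright(89): [38, 89]
pushleft(60): [60, 38, 89]
popright(): [60, 38]
pushright(59): [60, 38, 59]
pushleft(99): [99, 60, 38, 59]
pushleft(96): [96, 99, 60, 38, 59]
pushleft(21): [21, 96, 99, 60, 38, 59]
popleft(): [96, 99, 60, 38, 59]
pushright(82): [96, 99, 60, 38, 59, 82]
pushright(32): [96, 99, 60, 38, 59, 82, 32]

Answer: 96 99 60 38 59 82 32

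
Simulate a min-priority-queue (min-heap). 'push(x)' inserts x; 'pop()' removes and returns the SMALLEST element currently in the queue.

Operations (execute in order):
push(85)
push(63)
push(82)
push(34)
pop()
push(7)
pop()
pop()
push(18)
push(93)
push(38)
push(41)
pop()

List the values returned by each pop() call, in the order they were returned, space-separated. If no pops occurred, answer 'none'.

Answer: 34 7 63 18

Derivation:
push(85): heap contents = [85]
push(63): heap contents = [63, 85]
push(82): heap contents = [63, 82, 85]
push(34): heap contents = [34, 63, 82, 85]
pop() → 34: heap contents = [63, 82, 85]
push(7): heap contents = [7, 63, 82, 85]
pop() → 7: heap contents = [63, 82, 85]
pop() → 63: heap contents = [82, 85]
push(18): heap contents = [18, 82, 85]
push(93): heap contents = [18, 82, 85, 93]
push(38): heap contents = [18, 38, 82, 85, 93]
push(41): heap contents = [18, 38, 41, 82, 85, 93]
pop() → 18: heap contents = [38, 41, 82, 85, 93]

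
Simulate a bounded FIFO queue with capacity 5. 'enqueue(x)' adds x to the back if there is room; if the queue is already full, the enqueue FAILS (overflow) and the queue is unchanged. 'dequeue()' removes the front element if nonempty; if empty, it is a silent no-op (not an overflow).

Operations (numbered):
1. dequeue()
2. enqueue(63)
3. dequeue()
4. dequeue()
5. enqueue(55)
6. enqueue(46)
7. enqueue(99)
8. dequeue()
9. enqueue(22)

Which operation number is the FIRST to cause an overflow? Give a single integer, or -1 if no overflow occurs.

1. dequeue(): empty, no-op, size=0
2. enqueue(63): size=1
3. dequeue(): size=0
4. dequeue(): empty, no-op, size=0
5. enqueue(55): size=1
6. enqueue(46): size=2
7. enqueue(99): size=3
8. dequeue(): size=2
9. enqueue(22): size=3

Answer: -1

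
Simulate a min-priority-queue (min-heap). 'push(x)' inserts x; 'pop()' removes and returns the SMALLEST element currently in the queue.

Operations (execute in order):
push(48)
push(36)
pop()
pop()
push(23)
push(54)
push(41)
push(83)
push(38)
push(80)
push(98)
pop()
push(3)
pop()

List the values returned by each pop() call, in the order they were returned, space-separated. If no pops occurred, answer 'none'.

Answer: 36 48 23 3

Derivation:
push(48): heap contents = [48]
push(36): heap contents = [36, 48]
pop() → 36: heap contents = [48]
pop() → 48: heap contents = []
push(23): heap contents = [23]
push(54): heap contents = [23, 54]
push(41): heap contents = [23, 41, 54]
push(83): heap contents = [23, 41, 54, 83]
push(38): heap contents = [23, 38, 41, 54, 83]
push(80): heap contents = [23, 38, 41, 54, 80, 83]
push(98): heap contents = [23, 38, 41, 54, 80, 83, 98]
pop() → 23: heap contents = [38, 41, 54, 80, 83, 98]
push(3): heap contents = [3, 38, 41, 54, 80, 83, 98]
pop() → 3: heap contents = [38, 41, 54, 80, 83, 98]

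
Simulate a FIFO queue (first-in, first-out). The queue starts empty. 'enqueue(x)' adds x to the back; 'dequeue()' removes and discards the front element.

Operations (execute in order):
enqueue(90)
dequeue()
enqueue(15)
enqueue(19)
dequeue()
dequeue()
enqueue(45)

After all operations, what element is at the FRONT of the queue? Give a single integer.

enqueue(90): queue = [90]
dequeue(): queue = []
enqueue(15): queue = [15]
enqueue(19): queue = [15, 19]
dequeue(): queue = [19]
dequeue(): queue = []
enqueue(45): queue = [45]

Answer: 45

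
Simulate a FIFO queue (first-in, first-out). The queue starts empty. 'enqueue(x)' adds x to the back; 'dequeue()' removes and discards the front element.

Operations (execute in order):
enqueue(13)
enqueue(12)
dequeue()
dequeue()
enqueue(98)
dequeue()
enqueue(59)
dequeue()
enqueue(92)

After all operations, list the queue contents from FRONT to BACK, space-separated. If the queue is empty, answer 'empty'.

Answer: 92

Derivation:
enqueue(13): [13]
enqueue(12): [13, 12]
dequeue(): [12]
dequeue(): []
enqueue(98): [98]
dequeue(): []
enqueue(59): [59]
dequeue(): []
enqueue(92): [92]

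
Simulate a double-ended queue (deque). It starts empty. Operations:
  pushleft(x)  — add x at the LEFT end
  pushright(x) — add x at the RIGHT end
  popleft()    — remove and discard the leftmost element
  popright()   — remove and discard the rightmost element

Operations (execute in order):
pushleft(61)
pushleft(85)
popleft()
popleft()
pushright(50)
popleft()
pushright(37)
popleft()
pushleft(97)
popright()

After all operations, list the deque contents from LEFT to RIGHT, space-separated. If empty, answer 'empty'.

pushleft(61): [61]
pushleft(85): [85, 61]
popleft(): [61]
popleft(): []
pushright(50): [50]
popleft(): []
pushright(37): [37]
popleft(): []
pushleft(97): [97]
popright(): []

Answer: empty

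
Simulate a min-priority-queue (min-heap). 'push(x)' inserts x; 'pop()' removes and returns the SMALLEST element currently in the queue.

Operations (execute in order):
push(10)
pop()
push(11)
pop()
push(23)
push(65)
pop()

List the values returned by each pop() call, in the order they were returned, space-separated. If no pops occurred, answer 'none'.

Answer: 10 11 23

Derivation:
push(10): heap contents = [10]
pop() → 10: heap contents = []
push(11): heap contents = [11]
pop() → 11: heap contents = []
push(23): heap contents = [23]
push(65): heap contents = [23, 65]
pop() → 23: heap contents = [65]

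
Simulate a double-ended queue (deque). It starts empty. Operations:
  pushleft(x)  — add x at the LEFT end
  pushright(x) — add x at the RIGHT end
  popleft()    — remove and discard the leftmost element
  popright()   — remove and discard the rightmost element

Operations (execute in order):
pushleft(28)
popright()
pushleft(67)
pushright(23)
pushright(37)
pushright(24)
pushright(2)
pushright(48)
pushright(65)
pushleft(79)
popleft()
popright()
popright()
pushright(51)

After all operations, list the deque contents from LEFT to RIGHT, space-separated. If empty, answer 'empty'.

Answer: 67 23 37 24 2 51

Derivation:
pushleft(28): [28]
popright(): []
pushleft(67): [67]
pushright(23): [67, 23]
pushright(37): [67, 23, 37]
pushright(24): [67, 23, 37, 24]
pushright(2): [67, 23, 37, 24, 2]
pushright(48): [67, 23, 37, 24, 2, 48]
pushright(65): [67, 23, 37, 24, 2, 48, 65]
pushleft(79): [79, 67, 23, 37, 24, 2, 48, 65]
popleft(): [67, 23, 37, 24, 2, 48, 65]
popright(): [67, 23, 37, 24, 2, 48]
popright(): [67, 23, 37, 24, 2]
pushright(51): [67, 23, 37, 24, 2, 51]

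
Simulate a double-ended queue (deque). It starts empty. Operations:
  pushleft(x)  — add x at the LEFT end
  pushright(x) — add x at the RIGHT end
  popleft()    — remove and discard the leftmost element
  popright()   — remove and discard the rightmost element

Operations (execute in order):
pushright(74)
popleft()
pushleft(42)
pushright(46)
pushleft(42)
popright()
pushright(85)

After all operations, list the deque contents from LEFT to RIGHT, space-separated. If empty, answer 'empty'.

pushright(74): [74]
popleft(): []
pushleft(42): [42]
pushright(46): [42, 46]
pushleft(42): [42, 42, 46]
popright(): [42, 42]
pushright(85): [42, 42, 85]

Answer: 42 42 85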